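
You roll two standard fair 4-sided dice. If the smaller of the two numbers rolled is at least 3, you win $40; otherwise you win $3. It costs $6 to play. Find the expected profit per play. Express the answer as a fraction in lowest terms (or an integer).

E[payout] = (3/4)·3 + (1/4)·40 = 49/4
Expected profit = 49/4 − 6 = 25/4

25/4 dollars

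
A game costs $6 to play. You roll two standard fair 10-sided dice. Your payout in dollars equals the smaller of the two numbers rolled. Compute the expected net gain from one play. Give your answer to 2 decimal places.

-$2.15

Distribution of the smaller of the two numbers rolled: 1 w.p. 19/100, 2 w.p. 17/100, 3 w.p. 3/20, 4 w.p. 13/100, 5 w.p. 11/100, 6 w.p. 9/100, …
E[payout] = (19/100)·1 + (17/100)·2 + (3/20)·3 + (13/100)·4 + (11/100)·5 + (9/100)·6 + (7/100)·7 + (1/20)·8 + (3/100)·9 + (1/100)·10 = 77/20
Expected profit = 77/20 − 6 = -43/20 ≈ -$2.15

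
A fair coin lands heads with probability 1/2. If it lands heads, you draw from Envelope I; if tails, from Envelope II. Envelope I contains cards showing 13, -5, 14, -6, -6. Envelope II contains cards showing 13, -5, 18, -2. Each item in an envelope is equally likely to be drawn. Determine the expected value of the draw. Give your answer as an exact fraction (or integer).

4

E[X | Envelope I] = (13 − 5 + 14 − 6 − 6)/5 = 2
E[X | Envelope II] = (13 − 5 + 18 − 2)/4 = 6
E[X] = (1/2)·2 + (1/2)·6 = 4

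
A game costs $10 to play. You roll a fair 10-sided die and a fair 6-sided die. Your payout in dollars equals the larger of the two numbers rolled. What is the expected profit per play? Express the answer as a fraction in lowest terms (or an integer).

Distribution of the larger of the two numbers rolled: 1 w.p. 1/60, 2 w.p. 1/20, 3 w.p. 1/12, 4 w.p. 7/60, 5 w.p. 3/20, 6 w.p. 11/60, …
E[payout] = (1/60)·1 + (1/20)·2 + (1/12)·3 + (7/60)·4 + (3/20)·5 + (11/60)·6 + (1/10)·7 + (1/10)·8 + (1/10)·9 + (1/10)·10 = 73/12
Expected profit = 73/12 − 10 = -47/12

-47/12 dollars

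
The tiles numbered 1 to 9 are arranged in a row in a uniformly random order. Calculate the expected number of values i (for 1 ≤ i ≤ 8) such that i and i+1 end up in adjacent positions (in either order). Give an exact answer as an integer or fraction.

16/9

For each i ∈ {1,…,8}, let Xᵢ = 1 if i and i+1 are adjacent. P(Xᵢ=1) = 2·(9−1)!/9! = 2/9.
By linearity, E[ΣXᵢ] = (8)·(2/9) = 16/9.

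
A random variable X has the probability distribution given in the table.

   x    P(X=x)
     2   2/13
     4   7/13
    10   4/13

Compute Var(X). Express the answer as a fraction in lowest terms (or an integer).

E[X] = (2/13)·2 + (7/13)·4 + (4/13)·10 = 72/13
E[X²] = (2/13)·4 + (7/13)·16 + (4/13)·100 = 40
Var(X) = 40 − (72/13)² = 1576/169

1576/169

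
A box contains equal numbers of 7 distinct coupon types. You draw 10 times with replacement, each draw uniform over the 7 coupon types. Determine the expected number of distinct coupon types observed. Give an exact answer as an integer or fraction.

Let Xⱼ=1 if type j appears at least once. P(Xⱼ=1) = 1 − ((7−1)/7)^10 = 222009073/282475249.
E[#distinct] = 7·222009073/282475249 = 222009073/40353607.

222009073/40353607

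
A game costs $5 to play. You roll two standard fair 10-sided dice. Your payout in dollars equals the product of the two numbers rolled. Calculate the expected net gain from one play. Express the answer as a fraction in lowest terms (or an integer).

101/4 dollars

Distribution of the product of the two numbers rolled: 1 w.p. 1/100, 2 w.p. 1/50, 3 w.p. 1/50, 4 w.p. 3/100, 5 w.p. 1/50, 6 w.p. 1/25, …
E[payout] = (1/100)·1 + (1/50)·2 + (1/50)·3 + (3/100)·4 + (1/50)·5 + (1/25)·6 + (1/50)·7 + (1/25)·8 + (3/100)·9 + (1/25)·10 + (1/25)·12 + (1/50)·14 + (1/50)·15 + (3/100)·16 + (1/25)·18 + (1/25)·20 + (1/50)·21 + (1/25)·24 + (1/100)·25 + (1/50)·27 + (1/50)·28 + (1/25)·30 + (1/50)·32 + (1/50)·35 + (3/100)·36 + (1/25)·40 + (1/50)·42 + (1/50)·45 + (1/50)·48 + (1/100)·49 + (1/50)·50 + (1/50)·54 + (1/50)·56 + (1/50)·60 + (1/50)·63 + (1/100)·64 + (1/50)·70 + (1/50)·72 + (1/50)·80 + (1/100)·81 + (1/50)·90 + (1/100)·100 = 121/4
Expected profit = 121/4 − 5 = 101/4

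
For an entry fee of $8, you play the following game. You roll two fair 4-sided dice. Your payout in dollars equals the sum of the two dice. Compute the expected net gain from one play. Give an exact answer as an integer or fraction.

Distribution of the sum of the two dice: 2 w.p. 1/16, 3 w.p. 1/8, 4 w.p. 3/16, 5 w.p. 1/4, 6 w.p. 3/16, 7 w.p. 1/8, …
E[payout] = (1/16)·2 + (1/8)·3 + (3/16)·4 + (1/4)·5 + (3/16)·6 + (1/8)·7 + (1/16)·8 = 5
Expected profit = 5 − 8 = -3

-$3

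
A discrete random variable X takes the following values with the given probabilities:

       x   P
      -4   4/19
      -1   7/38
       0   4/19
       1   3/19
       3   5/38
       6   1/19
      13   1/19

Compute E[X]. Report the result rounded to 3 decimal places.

E[X] = (4/19)·(-4) + (7/38)·(-1) + (4/19)·0 + (3/19)·1 + (5/38)·3 + (1/19)·6 + (1/19)·13
     = 10/19 ≈ 0.526

0.526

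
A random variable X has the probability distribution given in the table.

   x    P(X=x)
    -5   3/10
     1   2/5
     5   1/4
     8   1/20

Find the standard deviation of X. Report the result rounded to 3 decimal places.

E[X] = 11/20, E[X²] = 347/20
Var(X) = E[X²] − (E[X])² = 347/20 − 121/400 = 6819/400
SD(X) = √(6819/400) ≈ 4.129

4.129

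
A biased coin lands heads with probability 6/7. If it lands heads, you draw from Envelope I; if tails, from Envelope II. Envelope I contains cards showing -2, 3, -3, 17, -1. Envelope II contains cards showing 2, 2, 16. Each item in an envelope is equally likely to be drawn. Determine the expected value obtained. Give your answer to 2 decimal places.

E[X | Envelope I] = (-2 + 3 − 3 + 17 − 1)/5 = 14/5
E[X | Envelope II] = (2 + 2 + 16)/3 = 20/3
E[X] = (6/7)·14/5 + (1/7)·20/3 = 352/105 ≈ 3.35

3.35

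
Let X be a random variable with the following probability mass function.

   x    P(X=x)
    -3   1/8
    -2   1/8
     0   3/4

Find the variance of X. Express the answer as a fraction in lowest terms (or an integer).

79/64

E[X] = (1/8)·(-3) + (1/8)·(-2) + (3/4)·0 = -5/8
E[X²] = (1/8)·9 + (1/8)·4 + (3/4)·0 = 13/8
Var(X) = 13/8 − (-5/8)² = 79/64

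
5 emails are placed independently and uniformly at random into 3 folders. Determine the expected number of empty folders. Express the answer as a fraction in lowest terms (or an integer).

Let Xⱼ=1 if folder j is empty. P(Xⱼ=1) = ((3-1)/3)^5 = 32/243.
By linearity, E[#empty] = 3·32/243 = 32/81.

32/81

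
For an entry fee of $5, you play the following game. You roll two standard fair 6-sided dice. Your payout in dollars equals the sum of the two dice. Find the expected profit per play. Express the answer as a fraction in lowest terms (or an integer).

$2

Distribution of the sum of the two dice: 2 w.p. 1/36, 3 w.p. 1/18, 4 w.p. 1/12, 5 w.p. 1/9, 6 w.p. 5/36, 7 w.p. 1/6, …
E[payout] = (1/36)·2 + (1/18)·3 + (1/12)·4 + (1/9)·5 + (5/36)·6 + (1/6)·7 + (5/36)·8 + (1/9)·9 + (1/12)·10 + (1/18)·11 + (1/36)·12 = 7
Expected profit = 7 − 5 = 2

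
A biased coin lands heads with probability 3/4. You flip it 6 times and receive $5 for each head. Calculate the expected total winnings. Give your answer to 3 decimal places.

E[#heads] = 6·3/4 = 9/2 (linearity over flips).
E[winnings] = 5·9/2 = 45/2.
≈ 22.500

$22.500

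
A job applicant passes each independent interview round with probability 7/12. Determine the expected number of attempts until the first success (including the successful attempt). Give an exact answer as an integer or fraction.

For a geometric distribution, E[trials] = 1/p = 1/(7/12) = 12/7.

12/7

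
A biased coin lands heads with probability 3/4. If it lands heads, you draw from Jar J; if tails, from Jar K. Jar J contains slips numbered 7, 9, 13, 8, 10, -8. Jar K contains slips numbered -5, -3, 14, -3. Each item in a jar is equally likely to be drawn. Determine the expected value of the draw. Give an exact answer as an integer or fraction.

81/16

E[X | Jar J] = (7 + 9 + 13 + 8 + 10 − 8)/6 = 13/2
E[X | Jar K] = (-5 − 3 + 14 − 3)/4 = 3/4
E[X] = (3/4)·13/2 + (1/4)·3/4 = 81/16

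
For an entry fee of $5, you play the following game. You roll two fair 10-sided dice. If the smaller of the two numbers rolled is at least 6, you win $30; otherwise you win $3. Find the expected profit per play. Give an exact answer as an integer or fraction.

E[payout] = (3/4)·3 + (1/4)·30 = 39/4
Expected profit = 39/4 − 5 = 19/4

19/4 dollars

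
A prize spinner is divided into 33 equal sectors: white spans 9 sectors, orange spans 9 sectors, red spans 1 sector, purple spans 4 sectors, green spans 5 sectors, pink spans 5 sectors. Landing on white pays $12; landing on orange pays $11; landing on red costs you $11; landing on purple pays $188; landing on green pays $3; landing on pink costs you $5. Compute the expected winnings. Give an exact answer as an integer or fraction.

E[payout] = (9/33)·12 + (9/33)·11 + (1/33)·(-11) + (4/33)·188 + (5/33)·3 + (5/33)·(-5) = 938/33

938/33 dollars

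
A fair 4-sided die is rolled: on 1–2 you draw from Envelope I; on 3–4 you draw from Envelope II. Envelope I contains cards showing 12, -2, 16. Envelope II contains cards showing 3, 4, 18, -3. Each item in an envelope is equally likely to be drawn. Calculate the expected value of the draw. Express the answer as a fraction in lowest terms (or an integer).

85/12

E[X | Envelope I] = (12 − 2 + 16)/3 = 26/3
E[X | Envelope II] = (3 + 4 + 18 − 3)/4 = 11/2
E[X] = (1/2)·26/3 + (1/2)·11/2 = 85/12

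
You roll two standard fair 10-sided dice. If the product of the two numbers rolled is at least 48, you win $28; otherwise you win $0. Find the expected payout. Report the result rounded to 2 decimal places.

E[payout] = (19/25)·0 + (6/25)·28 = 168/25
≈ $6.72

$6.72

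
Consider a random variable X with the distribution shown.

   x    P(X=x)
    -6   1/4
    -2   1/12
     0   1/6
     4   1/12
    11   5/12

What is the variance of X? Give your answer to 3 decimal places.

50.521

E[X] = (1/4)·(-6) + (1/12)·(-2) + (1/6)·0 + (1/12)·4 + (5/12)·11 = 13/4
E[X²] = (1/4)·36 + (1/12)·4 + (1/6)·0 + (1/12)·16 + (5/12)·121 = 733/12
Var(X) = 733/12 − (13/4)² = 2425/48 ≈ 50.521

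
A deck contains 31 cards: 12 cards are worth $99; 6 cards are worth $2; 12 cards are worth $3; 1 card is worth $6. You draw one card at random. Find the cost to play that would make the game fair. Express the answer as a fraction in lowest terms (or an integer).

1242/31 dollars

E[payout] = (12/31)·99 + (6/31)·2 + (12/31)·3 + (1/31)·6 = 1242/31
Fair fee = E[payout] = 1242/31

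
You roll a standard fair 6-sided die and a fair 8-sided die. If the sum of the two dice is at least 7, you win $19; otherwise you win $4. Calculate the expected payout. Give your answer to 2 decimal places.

$14.31

E[payout] = (5/16)·4 + (11/16)·19 = 229/16
≈ $14.31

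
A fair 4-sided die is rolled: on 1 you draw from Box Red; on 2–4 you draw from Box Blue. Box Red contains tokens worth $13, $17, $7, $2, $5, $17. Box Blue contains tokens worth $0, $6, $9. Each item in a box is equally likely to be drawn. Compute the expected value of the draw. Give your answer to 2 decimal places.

E[X | Box Red] = (13 + 17 + 7 + 2 + 5 + 17)/6 = 61/6
E[X | Box Blue] = (0 + 6 + 9)/3 = 5
E[X] = (1/4)·61/6 + (3/4)·5 = 151/24 ≈ 6.29

$6.29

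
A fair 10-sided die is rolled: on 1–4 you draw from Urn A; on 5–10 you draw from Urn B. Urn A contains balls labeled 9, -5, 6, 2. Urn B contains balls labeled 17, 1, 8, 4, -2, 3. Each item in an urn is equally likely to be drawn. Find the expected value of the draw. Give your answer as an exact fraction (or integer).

43/10

E[X | Urn A] = (9 − 5 + 6 + 2)/4 = 3
E[X | Urn B] = (17 + 1 + 8 + 4 − 2 + 3)/6 = 31/6
E[X] = (2/5)·3 + (3/5)·31/6 = 43/10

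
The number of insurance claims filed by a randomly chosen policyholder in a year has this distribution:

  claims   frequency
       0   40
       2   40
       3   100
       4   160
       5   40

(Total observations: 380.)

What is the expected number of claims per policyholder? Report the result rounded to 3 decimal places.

Total = 380, so P(claims=0) = 40/380, etc.
E[X] = (2/19)·0 + (2/19)·2 + (5/19)·3 + (8/19)·4 + (2/19)·5
     = 61/19 ≈ 3.211

3.211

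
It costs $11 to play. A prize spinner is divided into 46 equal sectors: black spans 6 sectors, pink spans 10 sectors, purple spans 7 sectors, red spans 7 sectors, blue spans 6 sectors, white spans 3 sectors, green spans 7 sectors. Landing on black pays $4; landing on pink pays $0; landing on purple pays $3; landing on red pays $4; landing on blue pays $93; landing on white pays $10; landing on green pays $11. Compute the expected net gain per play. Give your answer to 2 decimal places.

E[payout] = (6/46)·4 + (10/46)·0 + (7/46)·3 + (7/46)·4 + (6/46)·93 + (3/46)·10 + (7/46)·11 = 369/23
Expected profit = 369/23 − 11 = 116/23 ≈ $5.04

$5.04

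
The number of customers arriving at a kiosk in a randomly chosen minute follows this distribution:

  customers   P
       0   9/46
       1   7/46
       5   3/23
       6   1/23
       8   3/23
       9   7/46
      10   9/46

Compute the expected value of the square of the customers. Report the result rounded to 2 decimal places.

45.22

E[X²] = (9/46)·0 + (7/46)·1 + (3/23)·25 + (1/23)·36 + (3/23)·64 + (7/46)·81 + (9/46)·100
     = 1040/23 ≈ 45.22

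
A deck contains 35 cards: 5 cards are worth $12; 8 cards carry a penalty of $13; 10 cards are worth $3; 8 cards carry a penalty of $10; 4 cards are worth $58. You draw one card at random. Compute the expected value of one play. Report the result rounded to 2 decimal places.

E[payout] = (5/35)·12 + (8/35)·(-13) + (10/35)·3 + (8/35)·(-10) + (4/35)·58 = 138/35
≈ $3.94

$3.94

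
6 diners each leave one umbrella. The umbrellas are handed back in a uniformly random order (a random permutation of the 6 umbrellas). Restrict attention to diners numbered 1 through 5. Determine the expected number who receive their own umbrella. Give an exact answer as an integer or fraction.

5/6

Let Xᵢ = 1 if person i gets their own umbrella. For each i, P(Xᵢ=1) = 1/6.
By linearity of expectation, E[X₁+…+X_5] = 5·(1/6) = 5/6.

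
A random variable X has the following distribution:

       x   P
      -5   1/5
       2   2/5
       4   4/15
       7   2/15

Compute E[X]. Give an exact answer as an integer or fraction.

E[X] = (1/5)·(-5) + (2/5)·2 + (4/15)·4 + (2/15)·7
     = 9/5

9/5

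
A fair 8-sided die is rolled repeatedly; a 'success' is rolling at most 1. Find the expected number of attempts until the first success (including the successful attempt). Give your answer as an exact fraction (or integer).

For a geometric distribution, E[trials] = 1/p = 1/(1/8) = 8.

8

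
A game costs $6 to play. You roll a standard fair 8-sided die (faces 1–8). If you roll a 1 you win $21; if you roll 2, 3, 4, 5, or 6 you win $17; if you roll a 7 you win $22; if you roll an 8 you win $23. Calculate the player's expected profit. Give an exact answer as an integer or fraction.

103/8 dollars

E[payout] = (5/8)·17 + (1/8)·21 + (1/8)·22 + (1/8)·23 = 151/8
Expected profit = 151/8 − 6 = 103/8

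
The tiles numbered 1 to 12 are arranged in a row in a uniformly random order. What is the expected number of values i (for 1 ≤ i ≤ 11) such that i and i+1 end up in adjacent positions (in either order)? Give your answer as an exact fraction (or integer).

For each i ∈ {1,…,11}, let Xᵢ = 1 if i and i+1 are adjacent. P(Xᵢ=1) = 2·(12−1)!/12! = 2/12.
By linearity, E[ΣXᵢ] = (11)·(2/12) = 11/6.

11/6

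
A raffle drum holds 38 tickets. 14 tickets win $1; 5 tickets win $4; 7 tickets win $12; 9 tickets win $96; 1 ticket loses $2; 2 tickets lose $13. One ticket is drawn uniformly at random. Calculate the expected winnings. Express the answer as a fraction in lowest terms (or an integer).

477/19 dollars

E[payout] = (14/38)·1 + (5/38)·4 + (7/38)·12 + (9/38)·96 + (1/38)·(-2) + (2/38)·(-13) = 477/19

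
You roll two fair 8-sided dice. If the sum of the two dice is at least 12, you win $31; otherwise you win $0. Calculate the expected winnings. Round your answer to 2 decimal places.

E[payout] = (49/64)·0 + (15/64)·31 = 465/64
≈ $7.27

$7.27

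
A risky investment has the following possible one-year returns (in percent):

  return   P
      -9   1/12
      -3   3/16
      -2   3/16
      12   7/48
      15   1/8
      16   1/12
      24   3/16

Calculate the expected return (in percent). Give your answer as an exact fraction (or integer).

E[X] = (1/12)·(-9) + (3/16)·(-3) + (3/16)·(-2) + (7/48)·12 + (1/8)·15 + (1/12)·16 + (3/16)·24
     = 373/48

373/48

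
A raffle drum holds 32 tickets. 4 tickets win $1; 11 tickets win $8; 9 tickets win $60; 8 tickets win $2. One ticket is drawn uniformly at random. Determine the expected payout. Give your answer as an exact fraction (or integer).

81/4 dollars

E[payout] = (4/32)·1 + (11/32)·8 + (9/32)·60 + (8/32)·2 = 81/4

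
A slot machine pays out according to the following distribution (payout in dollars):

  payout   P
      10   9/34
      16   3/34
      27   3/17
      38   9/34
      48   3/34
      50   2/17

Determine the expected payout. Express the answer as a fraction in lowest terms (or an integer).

E[X] = (9/34)·10 + (3/34)·16 + (3/17)·27 + (9/34)·38 + (3/34)·48 + (2/17)·50
     = 29

$29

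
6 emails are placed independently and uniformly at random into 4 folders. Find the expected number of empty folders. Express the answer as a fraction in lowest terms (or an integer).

729/1024

Let Xⱼ=1 if folder j is empty. P(Xⱼ=1) = ((4-1)/4)^6 = 729/4096.
By linearity, E[#empty] = 4·729/4096 = 729/1024.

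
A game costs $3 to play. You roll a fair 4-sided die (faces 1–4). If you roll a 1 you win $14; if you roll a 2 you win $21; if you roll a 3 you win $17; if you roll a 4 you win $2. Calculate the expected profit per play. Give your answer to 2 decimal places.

E[payout] = (1/4)·2 + (1/4)·14 + (1/4)·17 + (1/4)·21 = 27/2
Expected profit = 27/2 − 3 = 21/2 ≈ $10.50

$10.50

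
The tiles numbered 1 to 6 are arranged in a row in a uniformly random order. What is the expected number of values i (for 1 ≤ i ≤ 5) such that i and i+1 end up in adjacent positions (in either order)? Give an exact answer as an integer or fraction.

For each i ∈ {1,…,5}, let Xᵢ = 1 if i and i+1 are adjacent. P(Xᵢ=1) = 2·(6−1)!/6! = 2/6.
By linearity, E[ΣXᵢ] = (5)·(2/6) = 5/3.

5/3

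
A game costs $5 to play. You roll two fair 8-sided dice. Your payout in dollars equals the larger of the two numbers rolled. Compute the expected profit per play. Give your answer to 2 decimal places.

$0.81

Distribution of the larger of the two numbers rolled: 1 w.p. 1/64, 2 w.p. 3/64, 3 w.p. 5/64, 4 w.p. 7/64, 5 w.p. 9/64, 6 w.p. 11/64, …
E[payout] = (1/64)·1 + (3/64)·2 + (5/64)·3 + (7/64)·4 + (9/64)·5 + (11/64)·6 + (13/64)·7 + (15/64)·8 = 93/16
Expected profit = 93/16 − 5 = 13/16 ≈ $0.81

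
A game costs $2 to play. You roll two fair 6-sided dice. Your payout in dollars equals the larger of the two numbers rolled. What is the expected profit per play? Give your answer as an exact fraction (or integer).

Distribution of the larger of the two numbers rolled: 1 w.p. 1/36, 2 w.p. 1/12, 3 w.p. 5/36, 4 w.p. 7/36, 5 w.p. 1/4, 6 w.p. 11/36
E[payout] = (1/36)·1 + (1/12)·2 + (5/36)·3 + (7/36)·4 + (1/4)·5 + (11/36)·6 = 161/36
Expected profit = 161/36 − 2 = 89/36

89/36 dollars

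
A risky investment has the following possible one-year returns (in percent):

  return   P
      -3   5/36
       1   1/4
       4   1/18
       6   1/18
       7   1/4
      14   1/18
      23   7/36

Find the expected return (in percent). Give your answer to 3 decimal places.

7.389

E[X] = (5/36)·(-3) + (1/4)·1 + (1/18)·4 + (1/18)·6 + (1/4)·7 + (1/18)·14 + (7/36)·23
     = 133/18 ≈ 7.389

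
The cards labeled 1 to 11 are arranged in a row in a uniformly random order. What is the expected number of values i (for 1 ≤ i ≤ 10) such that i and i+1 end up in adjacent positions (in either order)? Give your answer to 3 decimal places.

1.818

For each i ∈ {1,…,10}, let Xᵢ = 1 if i and i+1 are adjacent. P(Xᵢ=1) = 2·(11−1)!/11! = 2/11.
By linearity, E[ΣXᵢ] = (10)·(2/11) = 20/11.
≈ 1.818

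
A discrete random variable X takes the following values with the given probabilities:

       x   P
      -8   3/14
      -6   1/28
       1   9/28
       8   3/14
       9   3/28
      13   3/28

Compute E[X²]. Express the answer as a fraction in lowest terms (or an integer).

1563/28

E[X²] = (3/14)·64 + (1/28)·36 + (9/28)·1 + (3/14)·64 + (3/28)·81 + (3/28)·169
     = 1563/28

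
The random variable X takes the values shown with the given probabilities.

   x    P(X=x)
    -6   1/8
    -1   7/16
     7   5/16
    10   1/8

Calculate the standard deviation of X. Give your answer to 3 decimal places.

5.262

E[X] = 9/4, E[X²] = 131/4
Var(X) = E[X²] − (E[X])² = 131/4 − 81/16 = 443/16
SD(X) = √(443/16) ≈ 5.262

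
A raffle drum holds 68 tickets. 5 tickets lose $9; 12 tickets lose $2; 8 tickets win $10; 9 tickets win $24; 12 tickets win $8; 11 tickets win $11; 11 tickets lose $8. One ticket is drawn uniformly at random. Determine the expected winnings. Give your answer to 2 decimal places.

E[payout] = (5/68)·(-9) + (12/68)·(-2) + (8/68)·10 + (9/68)·24 + (12/68)·8 + (11/68)·11 + (11/68)·(-8) = 89/17
≈ $5.24

$5.24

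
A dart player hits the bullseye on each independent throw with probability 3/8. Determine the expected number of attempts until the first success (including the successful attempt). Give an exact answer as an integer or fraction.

8/3

For a geometric distribution, E[trials] = 1/p = 1/(3/8) = 8/3.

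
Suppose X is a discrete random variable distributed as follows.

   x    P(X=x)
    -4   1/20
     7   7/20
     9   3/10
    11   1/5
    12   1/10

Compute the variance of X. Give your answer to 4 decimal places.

E[X] = (1/20)·(-4) + (7/20)·7 + (3/10)·9 + (1/5)·11 + (1/10)·12 = 167/20
E[X²] = (1/20)·16 + (7/20)·49 + (3/10)·81 + (1/5)·121 + (1/10)·144 = 1617/20
Var(X) = 1617/20 − (167/20)² = 4451/400 ≈ 11.1275

11.1275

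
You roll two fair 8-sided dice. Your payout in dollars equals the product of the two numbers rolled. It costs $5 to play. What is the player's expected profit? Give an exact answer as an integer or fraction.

Distribution of the product of the two numbers rolled: 1 w.p. 1/64, 2 w.p. 1/32, 3 w.p. 1/32, 4 w.p. 3/64, 5 w.p. 1/32, 6 w.p. 1/16, …
E[payout] = (1/64)·1 + (1/32)·2 + (1/32)·3 + (3/64)·4 + (1/32)·5 + (1/16)·6 + (1/32)·7 + (1/16)·8 + (1/64)·9 + (1/32)·10 + (1/16)·12 + (1/32)·14 + (1/32)·15 + (3/64)·16 + (1/32)·18 + (1/32)·20 + (1/32)·21 + (1/16)·24 + (1/64)·25 + (1/32)·28 + (1/32)·30 + (1/32)·32 + (1/32)·35 + (1/64)·36 + (1/32)·40 + (1/32)·42 + (1/32)·48 + (1/64)·49 + (1/32)·56 + (1/64)·64 = 81/4
Expected profit = 81/4 − 5 = 61/4

61/4 dollars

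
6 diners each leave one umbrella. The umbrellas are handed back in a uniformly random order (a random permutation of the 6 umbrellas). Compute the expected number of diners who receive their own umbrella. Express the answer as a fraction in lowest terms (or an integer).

Let Xᵢ = 1 if person i gets their own umbrella. For each i, P(Xᵢ=1) = 1/6.
By linearity of expectation, E[X₁+…+X_6] = 6·(1/6) = 1.

1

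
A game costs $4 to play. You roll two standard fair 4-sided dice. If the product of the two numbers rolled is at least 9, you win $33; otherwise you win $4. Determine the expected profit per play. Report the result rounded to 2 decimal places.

E[payout] = (3/4)·4 + (1/4)·33 = 45/4
Expected profit = 45/4 − 4 = 29/4 ≈ $7.25

$7.25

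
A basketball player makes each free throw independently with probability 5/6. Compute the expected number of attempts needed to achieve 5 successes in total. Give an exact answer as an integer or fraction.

6

By linearity (sum of 5 independent geometric waits), E[trials] = 5/p = 5/(5/6) = 6.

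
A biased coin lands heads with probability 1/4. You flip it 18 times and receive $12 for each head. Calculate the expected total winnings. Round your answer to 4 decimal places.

$54.0000

E[#heads] = 18·1/4 = 9/2 (linearity over flips).
E[winnings] = 12·9/2 = 54.
≈ 54.0000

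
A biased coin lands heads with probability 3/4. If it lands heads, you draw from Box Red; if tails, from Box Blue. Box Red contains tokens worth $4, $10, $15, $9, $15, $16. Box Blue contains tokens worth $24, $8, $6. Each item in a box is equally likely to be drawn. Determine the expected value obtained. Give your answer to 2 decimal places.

E[X | Box Red] = (4 + 10 + 15 + 9 + 15 + 16)/6 = 23/2
E[X | Box Blue] = (24 + 8 + 6)/3 = 38/3
E[X] = (3/4)·23/2 + (1/4)·38/3 = 283/24 ≈ 11.79

$11.79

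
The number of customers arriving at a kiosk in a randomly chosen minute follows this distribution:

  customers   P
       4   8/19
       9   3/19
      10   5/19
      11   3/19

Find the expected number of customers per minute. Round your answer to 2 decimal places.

7.47

E[X] = (8/19)·4 + (3/19)·9 + (5/19)·10 + (3/19)·11
     = 142/19 ≈ 7.47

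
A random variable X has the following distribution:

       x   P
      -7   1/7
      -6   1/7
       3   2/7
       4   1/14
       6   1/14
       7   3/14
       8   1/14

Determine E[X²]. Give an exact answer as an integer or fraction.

E[X²] = (1/7)·49 + (1/7)·36 + (2/7)·9 + (1/14)·16 + (1/14)·36 + (3/14)·49 + (1/14)·64
     = 67/2

67/2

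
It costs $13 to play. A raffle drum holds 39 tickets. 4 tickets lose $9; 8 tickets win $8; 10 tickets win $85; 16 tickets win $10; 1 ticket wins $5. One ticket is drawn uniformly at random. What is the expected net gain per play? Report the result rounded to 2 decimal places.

$13.74

E[payout] = (4/39)·(-9) + (8/39)·8 + (10/39)·85 + (16/39)·10 + (1/39)·5 = 1043/39
Expected profit = 1043/39 − 13 = 536/39 ≈ $13.74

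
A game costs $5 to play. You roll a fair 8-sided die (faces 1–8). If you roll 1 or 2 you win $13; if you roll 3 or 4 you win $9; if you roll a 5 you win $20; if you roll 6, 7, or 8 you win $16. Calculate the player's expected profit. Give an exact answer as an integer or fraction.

$9

E[payout] = (1/4)·9 + (1/4)·13 + (3/8)·16 + (1/8)·20 = 14
Expected profit = 14 − 5 = 9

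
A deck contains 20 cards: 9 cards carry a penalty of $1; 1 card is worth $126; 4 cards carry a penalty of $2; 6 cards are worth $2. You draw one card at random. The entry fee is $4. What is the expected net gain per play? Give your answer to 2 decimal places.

$2.05

E[payout] = (9/20)·(-1) + (1/20)·126 + (4/20)·(-2) + (6/20)·2 = 121/20
Expected profit = 121/20 − 4 = 41/20 ≈ $2.05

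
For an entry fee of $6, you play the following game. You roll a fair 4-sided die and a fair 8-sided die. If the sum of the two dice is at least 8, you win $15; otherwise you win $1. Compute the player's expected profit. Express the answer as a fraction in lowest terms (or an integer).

9/8 dollars

E[payout] = (9/16)·1 + (7/16)·15 = 57/8
Expected profit = 57/8 − 6 = 9/8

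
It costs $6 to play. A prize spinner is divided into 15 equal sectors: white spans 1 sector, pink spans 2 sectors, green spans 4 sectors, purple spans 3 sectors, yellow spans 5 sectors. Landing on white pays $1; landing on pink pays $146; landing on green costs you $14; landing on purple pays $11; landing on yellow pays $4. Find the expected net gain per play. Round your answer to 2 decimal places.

E[payout] = (1/15)·1 + (2/15)·146 + (4/15)·(-14) + (3/15)·11 + (5/15)·4 = 58/3
Expected profit = 58/3 − 6 = 40/3 ≈ $13.33

$13.33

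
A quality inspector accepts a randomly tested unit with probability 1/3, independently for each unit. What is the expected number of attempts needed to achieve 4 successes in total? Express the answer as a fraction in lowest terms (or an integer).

By linearity (sum of 4 independent geometric waits), E[trials] = 4/p = 4/(1/3) = 12.

12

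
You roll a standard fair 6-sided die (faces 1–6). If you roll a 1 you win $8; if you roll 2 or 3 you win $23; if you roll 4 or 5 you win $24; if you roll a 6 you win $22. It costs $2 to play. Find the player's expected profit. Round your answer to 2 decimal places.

$18.67

E[payout] = (1/6)·8 + (1/6)·22 + (1/3)·23 + (1/3)·24 = 62/3
Expected profit = 62/3 − 2 = 56/3 ≈ $18.67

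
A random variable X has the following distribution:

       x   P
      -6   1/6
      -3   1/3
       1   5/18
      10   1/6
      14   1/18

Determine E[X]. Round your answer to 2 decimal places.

E[X] = (1/6)·(-6) + (1/3)·(-3) + (5/18)·1 + (1/6)·10 + (1/18)·14
     = 13/18 ≈ 0.72

0.72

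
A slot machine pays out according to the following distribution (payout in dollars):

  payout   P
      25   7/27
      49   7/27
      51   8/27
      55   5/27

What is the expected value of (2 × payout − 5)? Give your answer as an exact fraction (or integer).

2267/27

E[2x-5] = (7/27)·45 + (7/27)·93 + (8/27)·97 + (5/27)·105
     = 2267/27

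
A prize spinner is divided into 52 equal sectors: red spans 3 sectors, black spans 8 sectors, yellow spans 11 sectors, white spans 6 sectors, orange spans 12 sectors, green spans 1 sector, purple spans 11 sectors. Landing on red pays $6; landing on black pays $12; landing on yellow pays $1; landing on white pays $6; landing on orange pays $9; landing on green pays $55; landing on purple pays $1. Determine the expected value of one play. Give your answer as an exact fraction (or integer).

E[payout] = (3/52)·6 + (8/52)·12 + (11/52)·1 + (6/52)·6 + (12/52)·9 + (1/52)·55 + (11/52)·1 = 335/52

335/52 dollars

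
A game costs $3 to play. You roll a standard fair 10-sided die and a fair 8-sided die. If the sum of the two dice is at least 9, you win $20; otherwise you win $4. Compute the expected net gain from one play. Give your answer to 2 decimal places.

$11.40

E[payout] = (7/20)·4 + (13/20)·20 = 72/5
Expected profit = 72/5 − 3 = 57/5 ≈ $11.40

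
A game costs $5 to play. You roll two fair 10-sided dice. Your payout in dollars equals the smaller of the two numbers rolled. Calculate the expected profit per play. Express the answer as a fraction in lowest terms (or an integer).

Distribution of the smaller of the two numbers rolled: 1 w.p. 19/100, 2 w.p. 17/100, 3 w.p. 3/20, 4 w.p. 13/100, 5 w.p. 11/100, 6 w.p. 9/100, …
E[payout] = (19/100)·1 + (17/100)·2 + (3/20)·3 + (13/100)·4 + (11/100)·5 + (9/100)·6 + (7/100)·7 + (1/20)·8 + (3/100)·9 + (1/100)·10 = 77/20
Expected profit = 77/20 − 5 = -23/20

-23/20 dollars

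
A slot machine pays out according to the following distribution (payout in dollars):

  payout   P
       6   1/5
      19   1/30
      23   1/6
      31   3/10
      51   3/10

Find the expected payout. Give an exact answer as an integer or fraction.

E[X] = (1/5)·6 + (1/30)·19 + (1/6)·23 + (3/10)·31 + (3/10)·51
     = 454/15

454/15 dollars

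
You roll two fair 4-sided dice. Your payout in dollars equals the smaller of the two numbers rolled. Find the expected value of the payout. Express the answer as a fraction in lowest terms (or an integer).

15/8 dollars

Distribution of the smaller of the two numbers rolled: 1 w.p. 7/16, 2 w.p. 5/16, 3 w.p. 3/16, 4 w.p. 1/16
E[payout] = (7/16)·1 + (5/16)·2 + (3/16)·3 + (1/16)·4 = 15/8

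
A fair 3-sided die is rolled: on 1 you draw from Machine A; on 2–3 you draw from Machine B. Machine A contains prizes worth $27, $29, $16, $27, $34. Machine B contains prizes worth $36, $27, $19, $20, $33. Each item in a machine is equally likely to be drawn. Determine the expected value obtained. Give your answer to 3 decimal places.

$26.867

E[X | Machine A] = (27 + 29 + 16 + 27 + 34)/5 = 133/5
E[X | Machine B] = (36 + 27 + 19 + 20 + 33)/5 = 27
E[X] = (1/3)·133/5 + (2/3)·27 = 403/15 ≈ 26.867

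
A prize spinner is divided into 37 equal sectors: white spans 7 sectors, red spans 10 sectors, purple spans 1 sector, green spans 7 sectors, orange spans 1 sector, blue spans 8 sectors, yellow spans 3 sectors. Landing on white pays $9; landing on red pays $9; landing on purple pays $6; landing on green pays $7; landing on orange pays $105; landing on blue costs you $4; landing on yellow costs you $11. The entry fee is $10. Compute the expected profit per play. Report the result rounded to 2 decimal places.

-$3.30

E[payout] = (7/37)·9 + (10/37)·9 + (1/37)·6 + (7/37)·7 + (1/37)·105 + (8/37)·(-4) + (3/37)·(-11) = 248/37
Expected profit = 248/37 − 10 = -122/37 ≈ -$3.30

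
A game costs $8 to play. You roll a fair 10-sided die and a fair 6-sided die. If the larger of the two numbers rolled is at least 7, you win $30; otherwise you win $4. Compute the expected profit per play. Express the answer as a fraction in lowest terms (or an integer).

32/5 dollars

E[payout] = (3/5)·4 + (2/5)·30 = 72/5
Expected profit = 72/5 − 8 = 32/5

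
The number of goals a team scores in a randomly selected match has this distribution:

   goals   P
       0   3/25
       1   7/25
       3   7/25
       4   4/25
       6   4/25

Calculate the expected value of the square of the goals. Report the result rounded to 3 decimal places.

E[X²] = (3/25)·0 + (7/25)·1 + (7/25)·9 + (4/25)·16 + (4/25)·36
     = 278/25 ≈ 11.120

11.120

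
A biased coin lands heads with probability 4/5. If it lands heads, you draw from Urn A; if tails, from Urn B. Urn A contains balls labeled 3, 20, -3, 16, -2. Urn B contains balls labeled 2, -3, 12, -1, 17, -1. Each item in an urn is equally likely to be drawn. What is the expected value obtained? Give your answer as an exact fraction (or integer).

473/75

E[X | Urn A] = (3 + 20 − 3 + 16 − 2)/5 = 34/5
E[X | Urn B] = (2 − 3 + 12 − 1 + 17 − 1)/6 = 13/3
E[X] = (4/5)·34/5 + (1/5)·13/3 = 473/75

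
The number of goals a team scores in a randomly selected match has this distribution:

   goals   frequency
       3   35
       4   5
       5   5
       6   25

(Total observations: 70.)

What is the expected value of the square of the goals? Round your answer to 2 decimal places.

20.29

Total = 70, so P(goals=3) = 35/70, etc.
E[X²] = (1/2)·9 + (1/14)·16 + (1/14)·25 + (5/14)·36
     = 142/7 ≈ 20.29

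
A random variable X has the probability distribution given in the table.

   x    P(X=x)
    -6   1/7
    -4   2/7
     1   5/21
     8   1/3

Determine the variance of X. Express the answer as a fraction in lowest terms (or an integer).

13436/441

E[X] = (1/7)·(-6) + (2/7)·(-4) + (5/21)·1 + (1/3)·8 = 19/21
E[X²] = (1/7)·36 + (2/7)·16 + (5/21)·1 + (1/3)·64 = 219/7
Var(X) = 219/7 − (19/21)² = 13436/441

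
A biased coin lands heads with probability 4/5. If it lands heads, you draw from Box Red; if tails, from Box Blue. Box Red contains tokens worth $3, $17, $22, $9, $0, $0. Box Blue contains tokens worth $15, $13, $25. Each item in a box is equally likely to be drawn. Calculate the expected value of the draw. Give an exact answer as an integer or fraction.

E[X | Box Red] = (3 + 17 + 22 + 9 + 0 + 0)/6 = 17/2
E[X | Box Blue] = (15 + 13 + 25)/3 = 53/3
E[X] = (4/5)·17/2 + (1/5)·53/3 = 31/3

31/3 dollars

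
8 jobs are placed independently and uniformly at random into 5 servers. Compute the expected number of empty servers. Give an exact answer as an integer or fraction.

Let Xⱼ=1 if server j is empty. P(Xⱼ=1) = ((5-1)/5)^8 = 65536/390625.
By linearity, E[#empty] = 5·65536/390625 = 65536/78125.

65536/78125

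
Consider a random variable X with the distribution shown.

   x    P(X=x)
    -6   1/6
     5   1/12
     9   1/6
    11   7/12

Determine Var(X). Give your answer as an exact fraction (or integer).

E[X] = (1/6)·(-6) + (1/12)·5 + (1/6)·9 + (7/12)·11 = 22/3
E[X²] = (1/6)·36 + (1/12)·25 + (1/6)·81 + (7/12)·121 = 553/6
Var(X) = 553/6 − (22/3)² = 691/18

691/18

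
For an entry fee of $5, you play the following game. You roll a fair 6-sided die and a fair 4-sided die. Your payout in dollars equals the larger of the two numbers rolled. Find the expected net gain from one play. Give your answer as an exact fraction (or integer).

-13/12 dollars

Distribution of the larger of the two numbers rolled: 1 w.p. 1/24, 2 w.p. 1/8, 3 w.p. 5/24, 4 w.p. 7/24, 5 w.p. 1/6, 6 w.p. 1/6
E[payout] = (1/24)·1 + (1/8)·2 + (5/24)·3 + (7/24)·4 + (1/6)·5 + (1/6)·6 = 47/12
Expected profit = 47/12 − 5 = -13/12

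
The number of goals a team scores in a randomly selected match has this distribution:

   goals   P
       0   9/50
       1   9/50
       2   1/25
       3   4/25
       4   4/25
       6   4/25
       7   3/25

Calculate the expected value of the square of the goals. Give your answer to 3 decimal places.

15.980

E[X²] = (9/50)·0 + (9/50)·1 + (1/25)·4 + (4/25)·9 + (4/25)·16 + (4/25)·36 + (3/25)·49
     = 799/50 ≈ 15.980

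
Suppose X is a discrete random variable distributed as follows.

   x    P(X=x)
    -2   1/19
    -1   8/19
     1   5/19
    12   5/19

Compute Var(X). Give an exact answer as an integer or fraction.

10978/361

E[X] = (1/19)·(-2) + (8/19)·(-1) + (5/19)·1 + (5/19)·12 = 55/19
E[X²] = (1/19)·4 + (8/19)·1 + (5/19)·1 + (5/19)·144 = 737/19
Var(X) = 737/19 − (55/19)² = 10978/361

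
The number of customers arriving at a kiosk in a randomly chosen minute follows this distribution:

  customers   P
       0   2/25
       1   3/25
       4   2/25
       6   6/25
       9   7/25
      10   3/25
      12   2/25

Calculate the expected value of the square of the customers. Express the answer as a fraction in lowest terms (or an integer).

1406/25

E[X²] = (2/25)·0 + (3/25)·1 + (2/25)·16 + (6/25)·36 + (7/25)·81 + (3/25)·100 + (2/25)·144
     = 1406/25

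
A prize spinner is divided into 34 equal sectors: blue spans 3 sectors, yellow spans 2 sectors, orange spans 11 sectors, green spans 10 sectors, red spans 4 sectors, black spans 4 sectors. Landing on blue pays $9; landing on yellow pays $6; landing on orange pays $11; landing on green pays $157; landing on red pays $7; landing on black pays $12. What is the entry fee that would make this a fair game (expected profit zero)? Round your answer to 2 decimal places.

$53.12

E[payout] = (3/34)·9 + (2/34)·6 + (11/34)·11 + (10/34)·157 + (4/34)·7 + (4/34)·12 = 903/17
Fair fee = E[payout] = 903/17 ≈ $53.12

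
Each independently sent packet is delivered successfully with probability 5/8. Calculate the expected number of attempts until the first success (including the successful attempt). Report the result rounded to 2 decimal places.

For a geometric distribution, E[trials] = 1/p = 1/(5/8) = 8/5.
≈ 1.60

1.60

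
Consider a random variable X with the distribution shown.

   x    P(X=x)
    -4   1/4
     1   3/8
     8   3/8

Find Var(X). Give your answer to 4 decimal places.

22.7344

E[X] = (1/4)·(-4) + (3/8)·1 + (3/8)·8 = 19/8
E[X²] = (1/4)·16 + (3/8)·1 + (3/8)·64 = 227/8
Var(X) = 227/8 − (19/8)² = 1455/64 ≈ 22.7344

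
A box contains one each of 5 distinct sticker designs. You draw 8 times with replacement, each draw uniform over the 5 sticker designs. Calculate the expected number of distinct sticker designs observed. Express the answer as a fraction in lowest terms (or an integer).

Let Xⱼ=1 if type j appears at least once. P(Xⱼ=1) = 1 − ((5−1)/5)^8 = 325089/390625.
E[#distinct] = 5·325089/390625 = 325089/78125.

325089/78125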